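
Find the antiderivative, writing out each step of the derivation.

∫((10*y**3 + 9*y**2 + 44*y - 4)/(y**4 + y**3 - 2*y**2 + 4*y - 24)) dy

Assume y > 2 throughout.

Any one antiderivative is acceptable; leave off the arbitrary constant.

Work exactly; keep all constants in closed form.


Step 1. Decompose ∫((10*y**3 + 9*y**2 + 44*y - 4)/(y**4 + y**3 - 2*y**2 + 4*y - 24)) dy by partial fractions, (10*y**3 + 9*y**2 + 44*y - 4)/(y**4 + y**3 - 2*y**2 + 4*y - 24) = 4/(y**2 + 4) + 5/(y + 3) + 5/(y - 2): now ∫(5/(y - 2)) dy + ∫(5/(y + 3)) dy + ∫(4/(y**2 + 4)) dy.
Step 2. Evaluate the standard form [assuming y > -3]: now 5*log(y + 3) + ∫(5/(y - 2)) dy + ∫(4/(y**2 + 4)) dy.
Step 3. Evaluate the standard form [assuming y > 2]: now 5*log(y - 2) + 5*log(y + 3) + ∫(4/(y**2 + 4)) dy.
Step 4. Evaluate the standard form: now 5*log(y - 2) + 5*log(y + 3) + 2*atan(y/2).
Answer: 5*log(y - 2) + 5*log(y + 3) + 2*atan(y/2).


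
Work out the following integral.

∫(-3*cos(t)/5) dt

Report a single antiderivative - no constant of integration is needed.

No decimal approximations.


Answer: -3*sin(t)/5.


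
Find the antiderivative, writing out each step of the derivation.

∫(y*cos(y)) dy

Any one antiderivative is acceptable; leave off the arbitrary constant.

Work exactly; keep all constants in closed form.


Step 1. Integrate ∫(y*cos(y)) dy by parts with u = y, dv = (cos(y)) dy, so v = sin(y): now y*sin(y) + ∫(-sin(y)) dy.
Step 2. Evaluate the standard form: now y*sin(y) + cos(y).
Answer: y*sin(y) + cos(y).


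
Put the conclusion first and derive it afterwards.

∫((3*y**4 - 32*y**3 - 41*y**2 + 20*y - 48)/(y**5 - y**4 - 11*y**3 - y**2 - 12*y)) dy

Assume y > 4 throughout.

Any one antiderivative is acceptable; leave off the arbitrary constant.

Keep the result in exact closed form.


The answer is 4*log(y) - 4*log(y - 4) + 3*log(y + 3) - 4*atan(y).
Step 1. Decompose ∫((3*y**4 - 32*y**3 - 41*y**2 + 20*y - 48)/(y**5 - y**4 - 11*y**3 - y**2 - 12*y)) dy by partial fractions, (3*y**4 - 32*y**3 - 41*y**2 + 20*y - 48)/(y**5 - y**4 - 11*y**3 - y**2 - 12*y) = -4/(y**2 + 1) + 3/(y + 3) - 4/(y - 4) + 4/y: now ∫(4/y) dy + ∫(-4/(y - 4)) dy + ∫(3/(y + 3)) dy + ∫(-4/(y**2 + 1)) dy.
Step 2. Evaluate the standard form [assuming y > 0]: now 4*log(y) + ∫(-4/(y - 4)) dy + ∫(3/(y + 3)) dy + ∫(-4/(y**2 + 1)) dy.
Step 3. Evaluate the standard form [assuming y > 4]: now 4*log(y) - 4*log(y - 4) + ∫(3/(y + 3)) dy + ∫(-4/(y**2 + 1)) dy.
Step 4. Evaluate the standard form [assuming y > -3]: now 4*log(y) - 4*log(y - 4) + 3*log(y + 3) + ∫(-4/(y**2 + 1)) dy.
Step 5. Evaluate the standard form: now 4*log(y) - 4*log(y - 4) + 3*log(y + 3) - 4*atan(y).
Answer: 4*log(y) - 4*log(y - 4) + 3*log(y + 3) - 4*atan(y).


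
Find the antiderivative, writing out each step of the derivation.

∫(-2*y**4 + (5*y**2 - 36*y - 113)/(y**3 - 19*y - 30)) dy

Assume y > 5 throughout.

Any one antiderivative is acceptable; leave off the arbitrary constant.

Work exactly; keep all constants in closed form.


Step 1. Rewrite: now ∫(-2*y**4) dy + ∫((5*y**2 - 36*y - 113)/(y**3 - 19*y - 30)) dy.
Step 2. Evaluate the standard form: now -2*y**5/5 + ∫((5*y**2 - 36*y - 113)/(y**3 - 19*y - 30)) dy.
Step 3. Decompose ∫((5*y**2 - 36*y - 113)/(y**3 - 19*y - 30)) dy by partial fractions, (5*y**2 - 36*y - 113)/(y**3 - 19*y - 30) = 5/(y + 3) + 3/(y + 2) - 3/(y - 5): now -2*y**5/5 + ∫(-3/(y - 5)) dy + ∫(3/(y + 2)) dy + ∫(5/(y + 3)) dy.
Step 4. Evaluate the standard form [assuming y > 5]: now -2*y**5/5 - 3*log(y - 5) + ∫(3/(y + 2)) dy + ∫(5/(y + 3)) dy.
Step 5. Evaluate the standard form [assuming y > -2]: now -2*y**5/5 - 3*log(y - 5) + 3*log(y + 2) + ∫(5/(y + 3)) dy.
Step 6. Evaluate the standard form [assuming y > -3]: now -2*y**5/5 - 3*log(y - 5) + 3*log(y + 2) + 5*log(y + 3).
Answer: -2*y**5/5 - 3*log(y - 5) + 3*log(y + 2) + 5*log(y + 3).


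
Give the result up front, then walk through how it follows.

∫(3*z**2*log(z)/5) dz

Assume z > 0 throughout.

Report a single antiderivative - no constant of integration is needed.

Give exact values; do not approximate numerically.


The answer is z**3*log(z)/5 - z**3/15.
Step 1. Integrate ∫(3*z**2*log(z)/5) dz by parts with u = log(z), dv = (3*z**2/5) dz, so v = z**3/5 [assuming z > 0]: now z**3*log(z)/5 + ∫(-z**2/5) dz.
Step 2. Evaluate the standard form: now z**3*log(z)/5 - z**3/15.
Answer: z**3*log(z)/5 - z**3/15.


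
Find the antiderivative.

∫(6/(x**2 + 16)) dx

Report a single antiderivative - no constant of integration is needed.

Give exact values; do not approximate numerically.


Answer: 3*atan(x/4)/2.


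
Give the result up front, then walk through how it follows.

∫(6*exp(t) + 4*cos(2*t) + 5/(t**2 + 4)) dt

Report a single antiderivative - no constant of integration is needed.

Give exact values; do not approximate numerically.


The answer is 6*exp(t) + 2*sin(2*t) + 5*atan(t/2)/2.
Step 1. Rewrite: now ∫(5/(t**2 + 4)) dt + ∫(6*exp(t)) dt + ∫(4*cos(2*t)) dt.
Step 2. Evaluate the standard form: now 2*sin(2*t) + ∫(5/(t**2 + 4)) dt + ∫(6*exp(t)) dt.
Step 3. Evaluate the standard form: now 2*sin(2*t) + 5*atan(t/2)/2 + ∫(6*exp(t)) dt.
Step 4. Evaluate the standard form: now 6*exp(t) + 2*sin(2*t) + 5*atan(t/2)/2.
Answer: 6*exp(t) + 2*sin(2*t) + 5*atan(t/2)/2.


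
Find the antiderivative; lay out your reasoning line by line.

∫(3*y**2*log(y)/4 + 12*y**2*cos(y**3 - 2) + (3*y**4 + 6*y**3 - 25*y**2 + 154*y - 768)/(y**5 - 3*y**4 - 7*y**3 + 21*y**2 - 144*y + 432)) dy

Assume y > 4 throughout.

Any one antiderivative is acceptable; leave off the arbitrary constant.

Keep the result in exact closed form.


Step 1. Rewrite: now ∫(3*y**2*log(y)/4) dy + ∫(12*y**2*cos(y**3 - 2)) dy + ∫((3*y**4 + 6*y**3 - 25*y**2 + 154*y - 768)/(y**5 - 3*y**4 - 7*y**3 + 21*y**2 - 144*y + 432)) dy.
Step 2. Decompose ∫((3*y**4 + 6*y**3 - 25*y**2 + 154*y - 768)/(y**5 - 3*y**4 - 7*y**3 + 21*y**2 - 144*y + 432)) dy by partial fractions, (3*y**4 + 6*y**3 - 25*y**2 + 154*y - 768)/(y**5 - 3*y**4 - 7*y**3 + 21*y**2 - 144*y + 432) = -4/(y**2 + 9) - 1/(y + 4) + 1/(y - 3) + 3/(y - 4): now ∫(3*y**2*log(y)/4) dy + ∫(12*y**2*cos(y**3 - 2)) dy + ∫(3/(y - 4)) dy + ∫(1/(y - 3)) dy + ∫(-1/(y + 4)) dy + ∫(-4/(y**2 + 9)) dy.
Step 3. Evaluate the standard form [assuming y > 3]: now log(y - 3) + ∫(3*y**2*log(y)/4) dy + ∫(12*y**2*cos(y**3 - 2)) dy + ∫(3/(y - 4)) dy + ∫(-1/(y + 4)) dy + ∫(-4/(y**2 + 9)) dy.
Step 4. Evaluate the standard form [assuming y > 4]: now 3*log(y - 4) + log(y - 3) + ∫(3*y**2*log(y)/4) dy + ∫(12*y**2*cos(y**3 - 2)) dy + ∫(-1/(y + 4)) dy + ∫(-4/(y**2 + 9)) dy.
Step 5. Evaluate the standard form [assuming y > -4]: now 3*log(y - 4) + log(y - 3) - log(y + 4) + ∫(3*y**2*log(y)/4) dy + ∫(12*y**2*cos(y**3 - 2)) dy + ∫(-4/(y**2 + 9)) dy.
Step 6. Evaluate the standard form: now 3*log(y - 4) + log(y - 3) - log(y + 4) - 4*atan(y/3)/3 + ∫(3*y**2*log(y)/4) dy + ∫(12*y**2*cos(y**3 - 2)) dy.
Step 7. Substitute u = y**3 - 2, turning ∫(12*y**2*cos(y**3 - 2)) dy into ∫(4*cos(u)) du: now 3*log(y - 4) + log(y - 3) - log(y + 4) - 4*atan(y/3)/3 + ∫(3*y**2*log(y)/4) dy + ∫(4*cos(u)) du.
Step 8. Evaluate the standard form: now 3*log(y - 4) + log(y - 3) - log(y + 4) + 4*sin(u) - 4*atan(y/3)/3 + ∫(3*y**2*log(y)/4) dy.
Step 9. Substitute back u = y**3 - 2: now 3*log(y - 4) + log(y - 3) - log(y + 4) + 4*sin(y**3 - 2) - 4*atan(y/3)/3 + ∫(3*y**2*log(y)/4) dy.
Step 10. Integrate ∫(3*y**2*log(y)/4) dy by parts with u = log(y), dv = (3*y**2/4) dy, so v = y**3/4 [assuming y > 0]: now y**3*log(y)/4 + 3*log(y - 4) + log(y - 3) - log(y + 4) + 4*sin(y**3 - 2) - 4*atan(y/3)/3 + ∫(-y**2/4) dy.
Step 11. Evaluate the standard form: now y**3*log(y)/4 - y**3/12 + 3*log(y - 4) + log(y - 3) - log(y + 4) + 4*sin(y**3 - 2) - 4*atan(y/3)/3.
Answer: y**3*log(y)/4 - y**3/12 + 3*log(y - 4) + log(y - 3) - log(y + 4) + 4*sin(y**3 - 2) - 4*atan(y/3)/3.


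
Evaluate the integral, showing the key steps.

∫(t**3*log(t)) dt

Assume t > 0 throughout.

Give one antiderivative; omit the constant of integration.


Step 1. Integrate ∫(t**3*log(t)) dt by parts with u = log(t), dv = (t**3) dt, so v = t**4/4 [assuming t > 0]: now t**4*log(t)/4 + ∫(-t**3/4) dt.
Step 2. Evaluate the standard form: now t**4*log(t)/4 - t**4/16.
Answer: t**4*log(t)/4 - t**4/16.


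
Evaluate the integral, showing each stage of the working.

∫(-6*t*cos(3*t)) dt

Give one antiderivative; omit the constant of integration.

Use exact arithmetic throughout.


Step 1. Integrate ∫(-6*t*cos(3*t)) dt by parts with u = t, dv = (-6*cos(3*t)) dt, so v = -2*sin(3*t): now -2*t*sin(3*t) + ∫(2*sin(3*t)) dt.
Step 2. Evaluate the standard form: now -2*t*sin(3*t) - 2*cos(3*t)/3.
Answer: -2*t*sin(3*t) - 2*cos(3*t)/3.


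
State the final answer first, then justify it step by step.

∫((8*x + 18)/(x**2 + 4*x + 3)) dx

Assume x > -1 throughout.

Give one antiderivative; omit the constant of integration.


The answer is 5*log(x + 1) + 3*log(x + 3).
Step 1. Decompose ∫((8*x + 18)/(x**2 + 4*x + 3)) dx by partial fractions, (8*x + 18)/(x**2 + 4*x + 3) = 3/(x + 3) + 5/(x + 1): now ∫(5/(x + 1)) dx + ∫(3/(x + 3)) dx.
Step 2. Evaluate the standard form [assuming x > -1]: now 5*log(x + 1) + ∫(3/(x + 3)) dx.
Step 3. Evaluate the standard form [assuming x > -3]: now 5*log(x + 1) + 3*log(x + 3).
Answer: 5*log(x + 1) + 3*log(x + 3).


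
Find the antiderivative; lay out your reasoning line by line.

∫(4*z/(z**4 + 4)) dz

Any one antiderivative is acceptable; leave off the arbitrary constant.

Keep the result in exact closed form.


Step 1. Substitute u = z**2, turning ∫(4*z/(z**4 + 4)) dz into ∫(2/(u**2 + 4)) du: now ∫(2/(u**2 + 4)) du.
Step 2. Evaluate the standard form: now atan(u/2).
Step 3. Substitute back u = z**2: now atan(z**2/2).
Answer: atan(z**2/2).


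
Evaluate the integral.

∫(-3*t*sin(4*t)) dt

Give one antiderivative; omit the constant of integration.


Answer: 3*t*cos(4*t)/4 - 3*sin(4*t)/16.


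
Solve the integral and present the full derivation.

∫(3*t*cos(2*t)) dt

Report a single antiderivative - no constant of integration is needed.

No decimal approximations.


Step 1. Integrate ∫(3*t*cos(2*t)) dt by parts with u = t, dv = (3*cos(2*t)) dt, so v = 3*sin(2*t)/2: now 3*t*sin(2*t)/2 + ∫(-3*sin(2*t)/2) dt.
Step 2. Evaluate the standard form: now 3*t*sin(2*t)/2 + 3*cos(2*t)/4.
Answer: 3*t*sin(2*t)/2 + 3*cos(2*t)/4.


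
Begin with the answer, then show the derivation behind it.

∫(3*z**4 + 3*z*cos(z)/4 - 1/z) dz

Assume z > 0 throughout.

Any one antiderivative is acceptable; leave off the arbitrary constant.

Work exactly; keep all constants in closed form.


The answer is 3*z**5/5 + 3*z*sin(z)/4 - log(z) + 3*cos(z)/4.
Step 1. Rewrite: now ∫(-1/z) dz + ∫(3*z**4) dz + ∫(3*z*cos(z)/4) dz.
Step 2. Integrate ∫(3*z*cos(z)/4) dz by parts with u = z, dv = (3*cos(z)/4) dz, so v = 3*sin(z)/4: now 3*z*sin(z)/4 + ∫(-1/z) dz + ∫(3*z**4) dz + ∫(-3*sin(z)/4) dz.
Step 3. Evaluate the standard form: now 3*z*sin(z)/4 + 3*cos(z)/4 + ∫(-1/z) dz + ∫(3*z**4) dz.
Step 4. Evaluate the standard form [assuming z > 0]: now 3*z*sin(z)/4 - log(z) + 3*cos(z)/4 + ∫(3*z**4) dz.
Step 5. Evaluate the standard form: now 3*z**5/5 + 3*z*sin(z)/4 - log(z) + 3*cos(z)/4.
Answer: 3*z**5/5 + 3*z*sin(z)/4 - log(z) + 3*cos(z)/4.


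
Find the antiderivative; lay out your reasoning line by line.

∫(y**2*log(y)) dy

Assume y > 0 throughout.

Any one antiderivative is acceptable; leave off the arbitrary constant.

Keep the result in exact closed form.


Step 1. Integrate ∫(y**2*log(y)) dy by parts with u = log(y), dv = (y**2) dy, so v = y**3/3 [assuming y > 0]: now y**3*log(y)/3 + ∫(-y**2/3) dy.
Step 2. Evaluate the standard form: now y**3*log(y)/3 - y**3/9.
Answer: y**3*log(y)/3 - y**3/9.


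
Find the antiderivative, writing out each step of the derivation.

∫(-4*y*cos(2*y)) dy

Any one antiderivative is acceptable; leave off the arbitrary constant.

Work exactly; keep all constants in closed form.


Step 1. Integrate ∫(-4*y*cos(2*y)) dy by parts with u = y, dv = (-4*cos(2*y)) dy, so v = -2*sin(2*y): now -2*y*sin(2*y) + ∫(2*sin(2*y)) dy.
Step 2. Evaluate the standard form: now -2*y*sin(2*y) - cos(2*y).
Answer: -2*y*sin(2*y) - cos(2*y).


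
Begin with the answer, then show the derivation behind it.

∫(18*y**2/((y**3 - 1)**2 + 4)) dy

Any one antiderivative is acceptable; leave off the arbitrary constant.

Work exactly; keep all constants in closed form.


The answer is 3*atan(y**3/2 - 1/2).
Step 1. Substitute u = y**3 - 1, turning ∫(18*y**2/((y**3 - 1)**2 + 4)) dy into ∫(6/(u**2 + 4)) du: now ∫(6/(u**2 + 4)) du.
Step 2. Evaluate the standard form: now 3*atan(u/2).
Step 3. Substitute back u = y**3 - 1: now 3*atan(y**3/2 - 1/2).
Answer: 3*atan(y**3/2 - 1/2).


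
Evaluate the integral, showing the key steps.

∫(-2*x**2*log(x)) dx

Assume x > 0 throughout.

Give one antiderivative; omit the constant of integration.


Step 1. Integrate ∫(-2*x**2*log(x)) dx by parts with u = log(x), dv = (-2*x**2) dx, so v = -2*x**3/3 [assuming x > 0]: now -2*x**3*log(x)/3 + ∫(2*x**2/3) dx.
Step 2. Evaluate the standard form: now -2*x**3*log(x)/3 + 2*x**3/9.
Answer: -2*x**3*log(x)/3 + 2*x**3/9.


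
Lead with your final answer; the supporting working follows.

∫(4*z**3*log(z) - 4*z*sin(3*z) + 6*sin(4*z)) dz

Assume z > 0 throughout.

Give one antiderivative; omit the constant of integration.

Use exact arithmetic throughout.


The answer is z**4*log(z) - z**4/4 + 4*z*cos(3*z)/3 - 4*sin(3*z)/9 - 3*cos(4*z)/2.
Step 1. Rewrite: now ∫(-4*z*sin(3*z)) dz + ∫(4*z**3*log(z)) dz + ∫(6*sin(4*z)) dz.
Step 2. Integrate ∫(4*z**3*log(z)) dz by parts with u = log(z), dv = (4*z**3) dz, so v = z**4 [assuming z > 0]: now z**4*log(z) + ∫(-z**3) dz + ∫(-4*z*sin(3*z)) dz + ∫(6*sin(4*z)) dz.
Step 3. Evaluate the standard form: now z**4*log(z) - z**4/4 + ∫(-4*z*sin(3*z)) dz + ∫(6*sin(4*z)) dz.
Step 4. Integrate ∫(-4*z*sin(3*z)) dz by parts with u = z, dv = (-4*sin(3*z)) dz, so v = 4*cos(3*z)/3: now z**4*log(z) - z**4/4 + 4*z*cos(3*z)/3 + ∫(6*sin(4*z)) dz + ∫(-4*cos(3*z)/3) dz.
Step 5. Evaluate the standard form: now z**4*log(z) - z**4/4 + 4*z*cos(3*z)/3 - 4*sin(3*z)/9 + ∫(6*sin(4*z)) dz.
Step 6. Evaluate the standard form: now z**4*log(z) - z**4/4 + 4*z*cos(3*z)/3 - 4*sin(3*z)/9 - 3*cos(4*z)/2.
Answer: z**4*log(z) - z**4/4 + 4*z*cos(3*z)/3 - 4*sin(3*z)/9 - 3*cos(4*z)/2.


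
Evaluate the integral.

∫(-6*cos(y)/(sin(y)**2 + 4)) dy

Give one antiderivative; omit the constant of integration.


Answer: -3*atan(sin(y)/2).


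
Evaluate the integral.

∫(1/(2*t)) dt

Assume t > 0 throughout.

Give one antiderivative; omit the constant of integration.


Answer: log(t)/2.


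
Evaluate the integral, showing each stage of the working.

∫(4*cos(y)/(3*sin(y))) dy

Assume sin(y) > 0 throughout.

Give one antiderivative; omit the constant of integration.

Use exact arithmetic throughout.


Step 1. Substitute u = sin(y), turning ∫(4*cos(y)/(3*sin(y))) dy into ∫(4/(3*u)) du: now ∫(4/(3*u)) du.
Step 2. Evaluate the standard form [assuming u > 0]: now 4*log(u)/3.
Step 3. Substitute back u = sin(y): now 4*log(sin(y))/3.
Answer: 4*log(sin(y))/3.


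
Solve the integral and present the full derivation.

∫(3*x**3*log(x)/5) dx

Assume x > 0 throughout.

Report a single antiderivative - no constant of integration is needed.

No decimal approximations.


Step 1. Integrate ∫(3*x**3*log(x)/5) dx by parts with u = log(x), dv = (3*x**3/5) dx, so v = 3*x**4/20 [assuming x > 0]: now 3*x**4*log(x)/20 + ∫(-3*x**3/20) dx.
Step 2. Evaluate the standard form: now 3*x**4*log(x)/20 - 3*x**4/80.
Answer: 3*x**4*log(x)/20 - 3*x**4/80.


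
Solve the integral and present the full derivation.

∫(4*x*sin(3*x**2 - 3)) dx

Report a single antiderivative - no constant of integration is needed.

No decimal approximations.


Step 1. Substitute u = x**2 - 1, turning ∫(4*x*sin(3*x**2 - 3)) dx into ∫(2*sin(3*u)) du: now ∫(2*sin(3*u)) du.
Step 2. Evaluate the standard form: now -2*cos(3*u)/3.
Step 3. Substitute back u = x**2 - 1: now -2*cos(3*x**2 - 3)/3.
Answer: -2*cos(3*x**2 - 3)/3.


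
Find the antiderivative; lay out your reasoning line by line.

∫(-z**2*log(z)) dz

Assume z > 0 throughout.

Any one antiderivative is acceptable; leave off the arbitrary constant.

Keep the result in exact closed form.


Step 1. Integrate ∫(-z**2*log(z)) dz by parts with u = log(z), dv = (-z**2) dz, so v = -z**3/3 [assuming z > 0]: now -z**3*log(z)/3 + ∫(z**2/3) dz.
Step 2. Evaluate the standard form: now -z**3*log(z)/3 + z**3/9.
Answer: -z**3*log(z)/3 + z**3/9.


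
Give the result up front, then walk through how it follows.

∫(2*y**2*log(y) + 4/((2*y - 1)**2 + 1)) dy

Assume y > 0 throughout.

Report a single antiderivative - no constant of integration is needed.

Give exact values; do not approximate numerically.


The answer is 2*y**3*log(y)/3 - 2*y**3/9 + 2*atan(2*y - 1).
Step 1. Rewrite: now ∫(2*y**2*log(y)) dy + ∫(4/((2*y - 1)**2 + 1)) dy.
Step 2. Integrate ∫(2*y**2*log(y)) dy by parts with u = log(y), dv = (2*y**2) dy, so v = 2*y**3/3 [assuming y > 0]: now 2*y**3*log(y)/3 + ∫(-2*y**2/3) dy + ∫(4/((2*y - 1)**2 + 1)) dy.
Step 3. Evaluate the standard form: now 2*y**3*log(y)/3 - 2*y**3/9 + ∫(4/((2*y - 1)**2 + 1)) dy.
Step 4. Substitute u = 2*y - 1, turning ∫(4/((2*y - 1)**2 + 1)) dy into ∫(2/(u**2 + 1)) du: now 2*y**3*log(y)/3 - 2*y**3/9 + ∫(2/(u**2 + 1)) du.
Step 5. Evaluate the standard form: now 2*y**3*log(y)/3 - 2*y**3/9 + 2*atan(u).
Step 6. Substitute back u = 2*y - 1: now 2*y**3*log(y)/3 - 2*y**3/9 + 2*atan(2*y - 1).
Answer: 2*y**3*log(y)/3 - 2*y**3/9 + 2*atan(2*y - 1).


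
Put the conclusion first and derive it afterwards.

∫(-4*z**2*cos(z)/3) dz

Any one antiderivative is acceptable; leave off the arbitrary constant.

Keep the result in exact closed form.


The answer is -4*z**2*sin(z)/3 - 8*z*cos(z)/3 + 8*sin(z)/3.
Step 1. Integrate ∫(-4*z**2*cos(z)/3) dz by parts with u = z**2, dv = (-4*cos(z)/3) dz, so v = -4*sin(z)/3: now -4*z**2*sin(z)/3 + ∫(8*z*sin(z)/3) dz.
Step 2. Integrate ∫(8*z*sin(z)/3) dz by parts with u = z, dv = (8*sin(z)/3) dz, so v = -8*cos(z)/3: now -4*z**2*sin(z)/3 - 8*z*cos(z)/3 + ∫(8*cos(z)/3) dz.
Step 3. Evaluate the standard form: now -4*z**2*sin(z)/3 - 8*z*cos(z)/3 + 8*sin(z)/3.
Answer: -4*z**2*sin(z)/3 - 8*z*cos(z)/3 + 8*sin(z)/3.


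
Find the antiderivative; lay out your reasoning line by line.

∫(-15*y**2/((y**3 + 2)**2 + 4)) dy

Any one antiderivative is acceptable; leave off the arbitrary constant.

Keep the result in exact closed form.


Step 1. Substitute u = y**3 + 2, turning ∫(-15*y**2/((y**3 + 2)**2 + 4)) dy into ∫(-5/(u**2 + 4)) du: now ∫(-5/(u**2 + 4)) du.
Step 2. Evaluate the standard form: now -5*atan(u/2)/2.
Step 3. Substitute back u = y**3 + 2: now -5*atan(y**3/2 + 1)/2.
Answer: -5*atan(y**3/2 + 1)/2.


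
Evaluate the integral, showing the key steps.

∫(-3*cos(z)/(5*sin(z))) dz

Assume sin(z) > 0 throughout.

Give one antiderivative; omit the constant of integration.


Step 1. Substitute u = sin(z), turning ∫(-3*cos(z)/(5*sin(z))) dz into ∫(-3/(5*u)) du: now ∫(-3/(5*u)) du.
Step 2. Evaluate the standard form [assuming u > 0]: now -3*log(u)/5.
Step 3. Substitute back u = sin(z): now -3*log(sin(z))/5.
Answer: -3*log(sin(z))/5.


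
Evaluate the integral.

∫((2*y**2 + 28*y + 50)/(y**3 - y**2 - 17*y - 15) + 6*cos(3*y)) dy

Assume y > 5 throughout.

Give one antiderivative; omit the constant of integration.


Answer: 5*log(y - 5) - 2*log(y + 1) - log(y + 3) + 2*sin(3*y).


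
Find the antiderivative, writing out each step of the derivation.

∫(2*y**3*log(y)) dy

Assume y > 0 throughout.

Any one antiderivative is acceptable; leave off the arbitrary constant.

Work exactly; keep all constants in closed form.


Step 1. Integrate ∫(2*y**3*log(y)) dy by parts with u = log(y), dv = (2*y**3) dy, so v = y**4/2 [assuming y > 0]: now y**4*log(y)/2 + ∫(-y**3/2) dy.
Step 2. Evaluate the standard form: now y**4*log(y)/2 - y**4/8.
Answer: y**4*log(y)/2 - y**4/8.


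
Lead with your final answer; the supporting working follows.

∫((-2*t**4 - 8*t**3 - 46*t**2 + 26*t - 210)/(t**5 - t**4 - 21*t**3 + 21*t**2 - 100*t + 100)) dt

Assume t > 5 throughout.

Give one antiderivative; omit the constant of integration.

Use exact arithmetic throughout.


The answer is -3*log(t - 5) + 2*log(t - 1) - log(t + 5) - atan(t/2).
Step 1. Decompose ∫((-2*t**4 - 8*t**3 - 46*t**2 + 26*t - 210)/(t**5 - t**4 - 21*t**3 + 21*t**2 - 100*t + 100)) dt by partial fractions, (-2*t**4 - 8*t**3 - 46*t**2 + 26*t - 210)/(t**5 - t**4 - 21*t**3 + 21*t**2 - 100*t + 100) = -2/(t**2 + 4) - 1/(t + 5) + 2/(t - 1) - 3/(t - 5): now ∫(-3/(t - 5)) dt + ∫(2/(t - 1)) dt + ∫(-1/(t + 5)) dt + ∫(-2/(t**2 + 4)) dt.
Step 2. Evaluate the standard form [assuming t > 1]: now 2*log(t - 1) + ∫(-3/(t - 5)) dt + ∫(-1/(t + 5)) dt + ∫(-2/(t**2 + 4)) dt.
Step 3. Evaluate the standard form [assuming t > 5]: now -3*log(t - 5) + 2*log(t - 1) + ∫(-1/(t + 5)) dt + ∫(-2/(t**2 + 4)) dt.
Step 4. Evaluate the standard form [assuming t > -5]: now -3*log(t - 5) + 2*log(t - 1) - log(t + 5) + ∫(-2/(t**2 + 4)) dt.
Step 5. Evaluate the standard form: now -3*log(t - 5) + 2*log(t - 1) - log(t + 5) - atan(t/2).
Answer: -3*log(t - 5) + 2*log(t - 1) - log(t + 5) - atan(t/2).


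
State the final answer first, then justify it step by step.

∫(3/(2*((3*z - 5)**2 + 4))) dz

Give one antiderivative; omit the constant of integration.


The answer is atan(3*z/2 - 5/2)/4.
Step 1. Substitute u = 3*z - 5, turning ∫(3/(2*((3*z - 5)**2 + 4))) dz into ∫(1/(2*(u**2 + 4))) du: now ∫(1/(2*(u**2 + 4))) du.
Step 2. Evaluate the standard form: now atan(u/2)/4.
Step 3. Substitute back u = 3*z - 5: now atan(3*z/2 - 5/2)/4.
Answer: atan(3*z/2 - 5/2)/4.


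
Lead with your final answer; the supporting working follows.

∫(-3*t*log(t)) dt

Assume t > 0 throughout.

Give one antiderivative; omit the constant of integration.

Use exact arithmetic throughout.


The answer is -3*t**2*log(t)/2 + 3*t**2/4.
Step 1. Integrate ∫(-3*t*log(t)) dt by parts with u = log(t), dv = (-3*t) dt, so v = -3*t**2/2 [assuming t > 0]: now -3*t**2*log(t)/2 + ∫(3*t/2) dt.
Step 2. Evaluate the standard form: now -3*t**2*log(t)/2 + 3*t**2/4.
Answer: -3*t**2*log(t)/2 + 3*t**2/4.


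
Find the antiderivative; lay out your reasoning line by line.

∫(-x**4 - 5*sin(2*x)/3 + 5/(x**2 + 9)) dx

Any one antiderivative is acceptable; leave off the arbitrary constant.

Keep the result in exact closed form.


Step 1. Rewrite: now ∫(-x**4) dx + ∫(5/(x**2 + 9)) dx + ∫(-5*sin(2*x)/3) dx.
Step 2. Evaluate the standard form: now -x**5/5 + ∫(5/(x**2 + 9)) dx + ∫(-5*sin(2*x)/3) dx.
Step 3. Evaluate the standard form: now -x**5/5 + 5*atan(x/3)/3 + ∫(-5*sin(2*x)/3) dx.
Step 4. Evaluate the standard form: now -x**5/5 + 5*cos(2*x)/6 + 5*atan(x/3)/3.
Answer: -x**5/5 + 5*cos(2*x)/6 + 5*atan(x/3)/3.


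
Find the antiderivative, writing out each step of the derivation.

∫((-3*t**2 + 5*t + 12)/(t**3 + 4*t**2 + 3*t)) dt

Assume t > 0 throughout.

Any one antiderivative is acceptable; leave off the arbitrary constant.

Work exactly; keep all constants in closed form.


Step 1. Decompose ∫((-3*t**2 + 5*t + 12)/(t**3 + 4*t**2 + 3*t)) dt by partial fractions, (-3*t**2 + 5*t + 12)/(t**3 + 4*t**2 + 3*t) = -5/(t + 3) - 2/(t + 1) + 4/t: now ∫(4/t) dt + ∫(-2/(t + 1)) dt + ∫(-5/(t + 3)) dt.
Step 2. Evaluate the standard form [assuming t > -1]: now -2*log(t + 1) + ∫(4/t) dt + ∫(-5/(t + 3)) dt.
Step 3. Evaluate the standard form [assuming t > 0]: now 4*log(t) - 2*log(t + 1) + ∫(-5/(t + 3)) dt.
Step 4. Evaluate the standard form [assuming t > -3]: now 4*log(t) - 2*log(t + 1) - 5*log(t + 3).
Answer: 4*log(t) - 2*log(t + 1) - 5*log(t + 3).


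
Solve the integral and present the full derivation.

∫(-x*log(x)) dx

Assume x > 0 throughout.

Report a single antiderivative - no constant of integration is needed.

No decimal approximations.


Step 1. Integrate ∫(-x*log(x)) dx by parts with u = log(x), dv = (-x) dx, so v = -x**2/2 [assuming x > 0]: now -x**2*log(x)/2 + ∫(x/2) dx.
Step 2. Evaluate the standard form: now -x**2*log(x)/2 + x**2/4.
Answer: -x**2*log(x)/2 + x**2/4.


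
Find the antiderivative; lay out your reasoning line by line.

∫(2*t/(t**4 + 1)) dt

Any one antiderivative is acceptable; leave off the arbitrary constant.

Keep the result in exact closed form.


Step 1. Substitute u = t**2, turning ∫(2*t/(t**4 + 1)) dt into ∫(1/(u**2 + 1)) du: now ∫(1/(u**2 + 1)) du.
Step 2. Evaluate the standard form: now atan(u).
Step 3. Substitute back u = t**2: now atan(t**2).
Answer: atan(t**2).


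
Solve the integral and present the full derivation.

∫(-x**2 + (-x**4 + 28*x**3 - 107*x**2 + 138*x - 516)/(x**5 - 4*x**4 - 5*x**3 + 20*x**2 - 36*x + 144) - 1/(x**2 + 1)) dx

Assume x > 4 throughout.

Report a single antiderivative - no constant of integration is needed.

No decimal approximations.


Step 1. Rewrite: now ∫(-x**2) dx + ∫((-x**4 + 28*x**3 - 107*x**2 + 138*x - 516)/(x**5 - 4*x**4 - 5*x**3 + 20*x**2 - 36*x + 144)) dx + ∫(-1/(x**2 + 1)) dx.
Step 2. Evaluate the standard form: now -atan(x) + ∫(-x**2) dx + ∫((-x**4 + 28*x**3 - 107*x**2 + 138*x - 516)/(x**5 - 4*x**4 - 5*x**3 + 20*x**2 - 36*x + 144)) dx.
Step 3. Decompose ∫((-x**4 + 28*x**3 - 107*x**2 + 138*x - 516)/(x**5 - 4*x**4 - 5*x**3 + 20*x**2 - 36*x + 144)) dx by partial fractions, (-x**4 + 28*x**3 - 107*x**2 + 138*x - 516)/(x**5 - 4*x**4 - 5*x**3 + 20*x**2 - 36*x + 144) = -2/(x**2 + 4) - 5/(x + 3) + 5/(x - 3) - 1/(x - 4): now -atan(x) + ∫(-x**2) dx + ∫(-1/(x - 4)) dx + ∫(5/(x - 3)) dx + ∫(-5/(x + 3)) dx + ∫(-2/(x**2 + 4)) dx.
Step 4. Evaluate the standard form [assuming x > -3]: now -5*log(x + 3) - atan(x) + ∫(-x**2) dx + ∫(-1/(x - 4)) dx + ∫(5/(x - 3)) dx + ∫(-2/(x**2 + 4)) dx.
Step 5. Evaluate the standard form [assuming x > 4]: now -log(x - 4) - 5*log(x + 3) - atan(x) + ∫(-x**2) dx + ∫(5/(x - 3)) dx + ∫(-2/(x**2 + 4)) dx.
Step 6. Evaluate the standard form [assuming x > 3]: now -log(x - 4) + 5*log(x - 3) - 5*log(x + 3) - atan(x) + ∫(-x**2) dx + ∫(-2/(x**2 + 4)) dx.
Step 7. Evaluate the standard form: now -log(x - 4) + 5*log(x - 3) - 5*log(x + 3) - atan(x/2) - atan(x) + ∫(-x**2) dx.
Step 8. Evaluate the standard form: now -x**3/3 - log(x - 4) + 5*log(x - 3) - 5*log(x + 3) - atan(x/2) - atan(x).
Answer: -x**3/3 - log(x - 4) + 5*log(x - 3) - 5*log(x + 3) - atan(x/2) - atan(x).


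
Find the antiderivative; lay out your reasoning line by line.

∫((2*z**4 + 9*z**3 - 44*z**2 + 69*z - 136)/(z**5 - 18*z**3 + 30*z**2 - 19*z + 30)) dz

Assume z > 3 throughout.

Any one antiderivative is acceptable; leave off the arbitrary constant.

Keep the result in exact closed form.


Step 1. Decompose ∫((2*z**4 + 9*z**3 - 44*z**2 + 69*z - 136)/(z**5 - 18*z**3 + 30*z**2 - 19*z + 30)) dz by partial fractions, (2*z**4 + 9*z**3 - 44*z**2 + 69*z - 136)/(z**5 - 18*z**3 + 30*z**2 - 19*z + 30) = -3/(z**2 + 1) - 1/(z + 5) + 2/(z - 2) + 1/(z - 3): now ∫(1/(z - 3)) dz + ∫(2/(z - 2)) dz + ∫(-1/(z + 5)) dz + ∫(-3/(z**2 + 1)) dz.
Step 2. Evaluate the standard form [assuming z > 3]: now log(z - 3) + ∫(2/(z - 2)) dz + ∫(-1/(z + 5)) dz + ∫(-3/(z**2 + 1)) dz.
Step 3. Evaluate the standard form [assuming z > 2]: now log(z - 3) + 2*log(z - 2) + ∫(-1/(z + 5)) dz + ∫(-3/(z**2 + 1)) dz.
Step 4. Evaluate the standard form [assuming z > -5]: now log(z - 3) + 2*log(z - 2) - log(z + 5) + ∫(-3/(z**2 + 1)) dz.
Step 5. Evaluate the standard form: now log(z - 3) + 2*log(z - 2) - log(z + 5) - 3*atan(z).
Answer: log(z - 3) + 2*log(z - 2) - log(z + 5) - 3*atan(z).


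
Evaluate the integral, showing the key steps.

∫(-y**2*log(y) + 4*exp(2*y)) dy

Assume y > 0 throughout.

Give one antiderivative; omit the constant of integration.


Step 1. Rewrite: now ∫(-y**2*log(y)) dy + ∫(4*exp(2*y)) dy.
Step 2. Evaluate the standard form: now 2*exp(2*y) + ∫(-y**2*log(y)) dy.
Step 3. Integrate ∫(-y**2*log(y)) dy by parts with u = log(y), dv = (-y**2) dy, so v = -y**3/3 [assuming y > 0]: now -y**3*log(y)/3 + 2*exp(2*y) + ∫(y**2/3) dy.
Step 4. Evaluate the standard form: now -y**3*log(y)/3 + y**3/9 + 2*exp(2*y).
Answer: -y**3*log(y)/3 + y**3/9 + 2*exp(2*y).


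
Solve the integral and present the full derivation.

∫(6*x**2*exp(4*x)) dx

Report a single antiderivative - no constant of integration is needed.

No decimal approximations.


Step 1. Integrate ∫(6*x**2*exp(4*x)) dx by parts with u = x**2, dv = (6*exp(4*x)) dx, so v = 3*exp(4*x)/2: now 3*x**2*exp(4*x)/2 + ∫(-3*x*exp(4*x)) dx.
Step 2. Integrate ∫(-3*x*exp(4*x)) dx by parts with u = x, dv = (-3*exp(4*x)) dx, so v = -3*exp(4*x)/4: now 3*x**2*exp(4*x)/2 - 3*x*exp(4*x)/4 + ∫(3*exp(4*x)/4) dx.
Step 3. Evaluate the standard form: now 3*x**2*exp(4*x)/2 - 3*x*exp(4*x)/4 + 3*exp(4*x)/16.
Answer: 3*x**2*exp(4*x)/2 - 3*x*exp(4*x)/4 + 3*exp(4*x)/16.


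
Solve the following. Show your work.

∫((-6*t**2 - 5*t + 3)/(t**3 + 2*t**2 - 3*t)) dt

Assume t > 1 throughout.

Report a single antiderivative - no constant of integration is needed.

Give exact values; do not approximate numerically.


Step 1. Decompose ∫((-6*t**2 - 5*t + 3)/(t**3 + 2*t**2 - 3*t)) dt by partial fractions, (-6*t**2 - 5*t + 3)/(t**3 + 2*t**2 - 3*t) = -3/(t + 3) - 2/(t - 1) - 1/t: now ∫(-1/t) dt + ∫(-2/(t - 1)) dt + ∫(-3/(t + 3)) dt.
Step 2. Evaluate the standard form [assuming t > 0]: now -log(t) + ∫(-2/(t - 1)) dt + ∫(-3/(t + 3)) dt.
Step 3. Evaluate the standard form [assuming t > 1]: now -log(t) - 2*log(t - 1) + ∫(-3/(t + 3)) dt.
Step 4. Evaluate the standard form [assuming t > -3]: now -log(t) - 2*log(t - 1) - 3*log(t + 3).
Answer: -log(t) - 2*log(t - 1) - 3*log(t + 3).


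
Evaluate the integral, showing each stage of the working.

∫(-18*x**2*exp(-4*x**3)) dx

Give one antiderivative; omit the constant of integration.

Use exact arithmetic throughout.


Step 1. Substitute u = x**3, turning ∫(-18*x**2*exp(-4*x**3)) dx into ∫(-6*exp(-4*u)) du: now ∫(-6*exp(-4*u)) du.
Step 2. Evaluate the standard form: now 3*exp(-4*u)/2.
Step 3. Substitute back u = x**3: now 3*exp(-4*x**3)/2.
Answer: 3*exp(-4*x**3)/2.


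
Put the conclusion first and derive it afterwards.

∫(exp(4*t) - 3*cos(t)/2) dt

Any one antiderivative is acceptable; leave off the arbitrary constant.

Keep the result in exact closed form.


The answer is exp(4*t)/4 - 3*sin(t)/2.
Step 1. Rewrite: now ∫(exp(4*t)) dt + ∫(-3*cos(t)/2) dt.
Step 2. Evaluate the standard form: now -3*sin(t)/2 + ∫(exp(4*t)) dt.
Step 3. Evaluate the standard form: now exp(4*t)/4 - 3*sin(t)/2.
Answer: exp(4*t)/4 - 3*sin(t)/2.


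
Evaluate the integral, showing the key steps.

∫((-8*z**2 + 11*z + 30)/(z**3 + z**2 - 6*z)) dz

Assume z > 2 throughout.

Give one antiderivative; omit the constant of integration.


Step 1. Decompose ∫((-8*z**2 + 11*z + 30)/(z**3 + z**2 - 6*z)) dz by partial fractions, (-8*z**2 + 11*z + 30)/(z**3 + z**2 - 6*z) = -5/(z + 3) + 2/(z - 2) - 5/z: now ∫(-5/z) dz + ∫(2/(z - 2)) dz + ∫(-5/(z + 3)) dz.
Step 2. Evaluate the standard form [assuming z > 2]: now 2*log(z - 2) + ∫(-5/z) dz + ∫(-5/(z + 3)) dz.
Step 3. Evaluate the standard form [assuming z > -3]: now 2*log(z - 2) - 5*log(z + 3) + ∫(-5/z) dz.
Step 4. Evaluate the standard form [assuming z > 0]: now -5*log(z) + 2*log(z - 2) - 5*log(z + 3).
Answer: -5*log(z) + 2*log(z - 2) - 5*log(z + 3).


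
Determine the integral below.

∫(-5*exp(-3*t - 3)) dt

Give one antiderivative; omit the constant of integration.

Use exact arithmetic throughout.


Answer: 5*exp(-3*t - 3)/3.


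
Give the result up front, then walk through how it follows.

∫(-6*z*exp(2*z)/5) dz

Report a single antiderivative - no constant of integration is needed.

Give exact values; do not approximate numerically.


The answer is -3*z*exp(2*z)/5 + 3*exp(2*z)/10.
Step 1. Integrate ∫(-6*z*exp(2*z)/5) dz by parts with u = z, dv = (-6*exp(2*z)/5) dz, so v = -3*exp(2*z)/5: now -3*z*exp(2*z)/5 + ∫(3*exp(2*z)/5) dz.
Step 2. Evaluate the standard form: now -3*z*exp(2*z)/5 + 3*exp(2*z)/10.
Answer: -3*z*exp(2*z)/5 + 3*exp(2*z)/10.


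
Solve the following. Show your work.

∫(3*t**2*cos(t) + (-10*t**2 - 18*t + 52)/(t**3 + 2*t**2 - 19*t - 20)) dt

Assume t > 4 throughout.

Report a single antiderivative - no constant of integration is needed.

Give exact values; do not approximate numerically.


Step 1. Rewrite: now ∫(3*t**2*cos(t)) dt + ∫((-10*t**2 - 18*t + 52)/(t**3 + 2*t**2 - 19*t - 20)) dt.
Step 2. Decompose ∫((-10*t**2 - 18*t + 52)/(t**3 + 2*t**2 - 19*t - 20)) dt by partial fractions, (-10*t**2 - 18*t + 52)/(t**3 + 2*t**2 - 19*t - 20) = -3/(t + 5) - 3/(t + 1) - 4/(t - 4): now ∫(3*t**2*cos(t)) dt + ∫(-4/(t - 4)) dt + ∫(-3/(t + 1)) dt + ∫(-3/(t + 5)) dt.
Step 3. Evaluate the standard form [assuming t > -1]: now -3*log(t + 1) + ∫(3*t**2*cos(t)) dt + ∫(-4/(t - 4)) dt + ∫(-3/(t + 5)) dt.
Step 4. Evaluate the standard form [assuming t > -5]: now -3*log(t + 1) - 3*log(t + 5) + ∫(3*t**2*cos(t)) dt + ∫(-4/(t - 4)) dt.
Step 5. Evaluate the standard form [assuming t > 4]: now -4*log(t - 4) - 3*log(t + 1) - 3*log(t + 5) + ∫(3*t**2*cos(t)) dt.
Step 6. Integrate ∫(3*t**2*cos(t)) dt by parts with u = t**2, dv = (3*cos(t)) dt, so v = 3*sin(t): now 3*t**2*sin(t) - 4*log(t - 4) - 3*log(t + 1) - 3*log(t + 5) + ∫(-6*t*sin(t)) dt.
Step 7. Integrate ∫(-6*t*sin(t)) dt by parts with u = t, dv = (-6*sin(t)) dt, so v = 6*cos(t): now 3*t**2*sin(t) + 6*t*cos(t) - 4*log(t - 4) - 3*log(t + 1) - 3*log(t + 5) + ∫(-6*cos(t)) dt.
Step 8. Evaluate the standard form: now 3*t**2*sin(t) + 6*t*cos(t) - 4*log(t - 4) - 3*log(t + 1) - 3*log(t + 5) - 6*sin(t).
Answer: 3*t**2*sin(t) + 6*t*cos(t) - 4*log(t - 4) - 3*log(t + 1) - 3*log(t + 5) - 6*sin(t).


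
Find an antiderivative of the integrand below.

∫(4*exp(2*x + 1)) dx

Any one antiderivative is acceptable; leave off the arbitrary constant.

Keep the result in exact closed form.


Answer: 2*exp(2*x + 1).


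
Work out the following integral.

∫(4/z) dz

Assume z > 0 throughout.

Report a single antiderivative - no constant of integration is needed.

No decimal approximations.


Answer: 4*log(z).


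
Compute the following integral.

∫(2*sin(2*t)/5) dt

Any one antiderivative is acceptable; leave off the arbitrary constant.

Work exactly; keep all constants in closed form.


Answer: -cos(2*t)/5.


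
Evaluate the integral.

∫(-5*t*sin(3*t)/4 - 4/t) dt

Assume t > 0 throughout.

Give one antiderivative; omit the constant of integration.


Answer: 5*t*cos(3*t)/12 - 4*log(t) - 5*sin(3*t)/36.


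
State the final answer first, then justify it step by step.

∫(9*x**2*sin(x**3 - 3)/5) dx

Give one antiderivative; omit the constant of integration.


The answer is -3*cos(x**3 - 3)/5.
Step 1. Substitute u = x**3 - 3, turning ∫(9*x**2*sin(x**3 - 3)/5) dx into ∫(3*sin(u)/5) du: now ∫(3*sin(u)/5) du.
Step 2. Evaluate the standard form: now -3*cos(u)/5.
Step 3. Substitute back u = x**3 - 3: now -3*cos(x**3 - 3)/5.
Answer: -3*cos(x**3 - 3)/5.


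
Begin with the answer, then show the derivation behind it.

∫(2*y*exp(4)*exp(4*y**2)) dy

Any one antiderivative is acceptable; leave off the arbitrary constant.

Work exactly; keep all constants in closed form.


The answer is exp(4*y**2 + 4)/4.
Step 1. Substitute u = y**2 + 1, turning ∫(2*y*exp(4)*exp(4*y**2)) dy into ∫(exp(4*u)) du: now ∫(exp(4*u)) du.
Step 2. Evaluate the standard form: now exp(4*u)/4.
Step 3. Substitute back u = y**2 + 1: now exp(4*y**2 + 4)/4.
Answer: exp(4*y**2 + 4)/4.


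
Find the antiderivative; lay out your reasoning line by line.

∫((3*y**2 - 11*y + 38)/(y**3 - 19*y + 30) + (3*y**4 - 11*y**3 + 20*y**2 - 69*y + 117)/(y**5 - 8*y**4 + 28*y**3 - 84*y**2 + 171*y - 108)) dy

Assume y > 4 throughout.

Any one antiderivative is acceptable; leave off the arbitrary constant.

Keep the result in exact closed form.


Step 1. Rewrite: now ∫((3*y**2 - 11*y + 38)/(y**3 - 19*y + 30)) dy + ∫((3*y**4 - 11*y**3 + 20*y**2 - 69*y + 117)/(y**5 - 8*y**4 + 28*y**3 - 84*y**2 + 171*y - 108)) dy.
Step 2. Decompose ∫((3*y**2 - 11*y + 38)/(y**3 - 19*y + 30)) dy by partial fractions, (3*y**2 - 11*y + 38)/(y**3 - 19*y + 30) = 3/(y + 5) - 4/(y - 2) + 4/(y - 3): now ∫((3*y**4 - 11*y**3 + 20*y**2 - 69*y + 117)/(y**5 - 8*y**4 + 28*y**3 - 84*y**2 + 171*y - 108)) dy + ∫(4/(y - 3)) dy + ∫(-4/(y - 2)) dy + ∫(3/(y + 5)) dy.
Step 3. Evaluate the standard form [assuming y > 2]: now -4*log(y - 2) + ∫((3*y**4 - 11*y**3 + 20*y**2 - 69*y + 117)/(y**5 - 8*y**4 + 28*y**3 - 84*y**2 + 171*y - 108)) dy + ∫(4/(y - 3)) dy + ∫(3/(y + 5)) dy.
Step 4. Evaluate the standard form [assuming y > 3]: now 4*log(y - 3) - 4*log(y - 2) + ∫((3*y**4 - 11*y**3 + 20*y**2 - 69*y + 117)/(y**5 - 8*y**4 + 28*y**3 - 84*y**2 + 171*y - 108)) dy + ∫(3/(y + 5)) dy.
Step 5. Evaluate the standard form [assuming y > -5]: now 4*log(y - 3) - 4*log(y - 2) + 3*log(y + 5) + ∫((3*y**4 - 11*y**3 + 20*y**2 - 69*y + 117)/(y**5 - 8*y**4 + 28*y**3 - 84*y**2 + 171*y - 108)) dy.
Step 6. Decompose ∫((3*y**4 - 11*y**3 + 20*y**2 - 69*y + 117)/(y**5 - 8*y**4 + 28*y**3 - 84*y**2 + 171*y - 108)) dy by partial fractions, (3*y**4 - 11*y**3 + 20*y**2 - 69*y + 117)/(y**5 - 8*y**4 + 28*y**3 - 84*y**2 + 171*y - 108) = 3/(y**2 + 9) + 1/(y - 1) - 1/(y - 3) + 3/(y - 4): now 4*log(y - 3) - 4*log(y - 2) + 3*log(y + 5) + ∫(3/(y - 4)) dy + ∫(-1/(y - 3)) dy + ∫(1/(y - 1)) dy + ∫(3/(y**2 + 9)) dy.
Step 7. Evaluate the standard form [assuming y > 3]: now 3*log(y - 3) - 4*log(y - 2) + 3*log(y + 5) + ∫(3/(y - 4)) dy + ∫(1/(y - 1)) dy + ∫(3/(y**2 + 9)) dy.
Step 8. Evaluate the standard form [assuming y > 1]: now 3*log(y - 3) - 4*log(y - 2) + log(y - 1) + 3*log(y + 5) + ∫(3/(y - 4)) dy + ∫(3/(y**2 + 9)) dy.
Step 9. Evaluate the standard form [assuming y > 4]: now 3*log(y - 4) + 3*log(y - 3) - 4*log(y - 2) + log(y - 1) + 3*log(y + 5) + ∫(3/(y**2 + 9)) dy.
Step 10. Evaluate the standard form: now 3*log(y - 4) + 3*log(y - 3) - 4*log(y - 2) + log(y - 1) + 3*log(y + 5) + atan(y/3).
Answer: 3*log(y - 4) + 3*log(y - 3) - 4*log(y - 2) + log(y - 1) + 3*log(y + 5) + atan(y/3).


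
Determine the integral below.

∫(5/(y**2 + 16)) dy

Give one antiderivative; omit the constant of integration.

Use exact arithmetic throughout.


Answer: 5*atan(y/4)/4.


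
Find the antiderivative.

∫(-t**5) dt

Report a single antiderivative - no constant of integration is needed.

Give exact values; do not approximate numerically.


Answer: -t**6/6.


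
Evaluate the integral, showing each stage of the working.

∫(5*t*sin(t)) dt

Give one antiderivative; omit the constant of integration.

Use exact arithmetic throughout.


Step 1. Integrate ∫(5*t*sin(t)) dt by parts with u = t, dv = (5*sin(t)) dt, so v = -5*cos(t): now -5*t*cos(t) + ∫(5*cos(t)) dt.
Step 2. Evaluate the standard form: now -5*t*cos(t) + 5*sin(t).
Answer: -5*t*cos(t) + 5*sin(t).


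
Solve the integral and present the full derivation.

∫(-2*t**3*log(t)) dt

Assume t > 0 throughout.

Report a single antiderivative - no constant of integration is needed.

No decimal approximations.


Step 1. Integrate ∫(-2*t**3*log(t)) dt by parts with u = log(t), dv = (-2*t**3) dt, so v = -t**4/2 [assuming t > 0]: now -t**4*log(t)/2 + ∫(t**3/2) dt.
Step 2. Evaluate the standard form: now -t**4*log(t)/2 + t**4/8.
Answer: -t**4*log(t)/2 + t**4/8.


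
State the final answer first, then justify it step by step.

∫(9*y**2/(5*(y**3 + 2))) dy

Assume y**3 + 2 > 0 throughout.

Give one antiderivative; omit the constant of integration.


The answer is 3*log(y**3 + 2)/5.
Step 1. Substitute u = y**3 + 2, turning ∫(9*y**2/(5*(y**3 + 2))) dy into ∫(3/(5*u)) du: now ∫(3/(5*u)) du.
Step 2. Evaluate the standard form [assuming u > 0]: now 3*log(u)/5.
Step 3. Substitute back u = y**3 + 2: now 3*log(y**3 + 2)/5.
Answer: 3*log(y**3 + 2)/5.


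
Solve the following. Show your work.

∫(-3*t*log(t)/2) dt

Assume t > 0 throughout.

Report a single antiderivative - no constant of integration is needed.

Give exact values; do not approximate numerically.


Step 1. Integrate ∫(-3*t*log(t)/2) dt by parts with u = log(t), dv = (-3*t/2) dt, so v = -3*t**2/4 [assuming t > 0]: now -3*t**2*log(t)/4 + ∫(3*t/4) dt.
Step 2. Evaluate the standard form: now -3*t**2*log(t)/4 + 3*t**2/8.
Answer: -3*t**2*log(t)/4 + 3*t**2/8.
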